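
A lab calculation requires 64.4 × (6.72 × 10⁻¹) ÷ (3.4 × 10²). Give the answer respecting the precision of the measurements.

0.13

64.4 × (6.72 × 10⁻¹) ÷ (3.4 × 10²) = 0.127284705882…
Multiplication/division keeps the fewest significant figures: 64.4 → 3 s.f., 6.72 × 10⁻¹ → 3 s.f., 3.4 × 10² → 2 s.f.; limit is 2.
Rounded to 2 significant figures: 0.13.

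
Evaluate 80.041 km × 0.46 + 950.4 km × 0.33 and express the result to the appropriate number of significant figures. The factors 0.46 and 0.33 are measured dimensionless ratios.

80.041 × 0.46 = 36.81886 → 37 km (2 s.f., last digit at the 10^0 place).
950.4 × 0.33 = 313.632 → 3.1 × 10² km (2 s.f., last digit at the 10^1 place).
Sum: 350.45086 km; keep the coarser place, 10^1.
Result: 3.5 × 10² km.

3.5 × 10² km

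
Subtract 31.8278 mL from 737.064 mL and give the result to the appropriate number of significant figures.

737.064 mL − 31.8278 mL = 705.2362 mL.
Addition/subtraction keeps the fewest decimal places: 737.064 → 3 decimal places, 31.8278 → 4 decimal places; limit is 3.
Rounded to 3 decimal places: 705.236 mL.

705.236 mL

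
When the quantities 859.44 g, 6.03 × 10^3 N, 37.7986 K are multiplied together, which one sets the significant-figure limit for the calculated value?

859.44 g → 5 s.f.; 6.03 × 10^3 N → 3 s.f.; 37.7986 K → 6 s.f.
The fewest is 3 significant figures, from 6.03 × 10^3 N.

6.03 × 10^3 N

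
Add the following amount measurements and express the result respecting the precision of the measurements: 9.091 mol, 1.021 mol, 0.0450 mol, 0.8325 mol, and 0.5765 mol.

11.566 mol

9.091 mol + 1.021 mol + 0.0450 mol + 0.8325 mol + 0.5765 mol = 11.5660 mol.
Addition/subtraction keeps the fewest decimal places: 9.091 → 3 decimal places, 1.021 → 3 decimal places, 0.0450 → 4 decimal places, 0.8325 → 4 decimal places, 0.5765 → 4 decimal places; limit is 3.
Rounded to 3 decimal places: 11.566 mol.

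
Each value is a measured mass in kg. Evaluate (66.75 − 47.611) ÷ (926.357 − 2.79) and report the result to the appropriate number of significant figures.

66.75 − 47.611 = 19.139, limited to 2 d.p. → 4 s.f.; 926.357 − 2.79 = 923.567, limited to 2 d.p. → 5 s.f.
Carrying full precision, 19.139 ÷ 923.567 = 0.020722914526…; keep min(4, 5) = 4 s.f.
Rounded to 4 significant figures: 0.02072.

0.02072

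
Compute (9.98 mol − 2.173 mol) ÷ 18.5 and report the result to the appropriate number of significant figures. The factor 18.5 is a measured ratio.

9.98 mol − 2.173 mol = 7.807 mol; the difference is limited to 2 decimal places (3 s.f.).
Carrying full precision, 7.807 ÷ 18.5 = 0.422 mol; 18.5 has 3 s.f., so the result keeps min(3, 3) = 3 s.f.
Rounded to 3 significant figures: 0.422 mol.

0.422 mol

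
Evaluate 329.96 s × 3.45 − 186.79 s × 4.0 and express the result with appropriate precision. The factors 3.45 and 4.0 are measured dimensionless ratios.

3.9 × 10² s

329.96 × 3.45 = 1138.362 → 1.14 × 10³ s (3 s.f., last digit at the 10^1 place).
186.79 × 4.0 = 747.16 → 7.5 × 10² s (2 s.f., last digit at the 10^1 place).
Difference: 391.202 s; keep the coarser place, 10^1.
Result: 3.9 × 10² s.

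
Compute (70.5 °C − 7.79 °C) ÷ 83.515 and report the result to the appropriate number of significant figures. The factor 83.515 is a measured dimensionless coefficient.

70.5 °C − 7.79 °C = 62.71 °C; the difference is limited to 1 decimal place (3 s.f.).
Carrying full precision, 62.71 ÷ 83.515 = 0.750883074897… °C; 83.515 has 5 s.f., so the result keeps min(3, 5) = 3 s.f.
Rounded to 3 significant figures: 0.751 °C.

0.751 °C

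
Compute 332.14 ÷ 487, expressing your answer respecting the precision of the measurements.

332.14 ÷ 487 = 0.682012320329…
Multiplication/division keeps the fewest significant figures: 332.14 → 5 s.f., 487 → 3 s.f.; limit is 3.
Rounded to 3 significant figures: 0.682.

0.682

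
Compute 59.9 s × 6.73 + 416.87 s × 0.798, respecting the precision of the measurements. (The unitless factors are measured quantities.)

736 s

59.9 × 6.73 = 403.127 → 403 s (3 s.f., last digit at the 10^0 place).
416.87 × 0.798 = 332.66226 → 3.33 × 10² s (3 s.f., last digit at the 10^0 place).
Sum: 735.78926 s; keep the coarser place, 10^0.
Result: 736 s.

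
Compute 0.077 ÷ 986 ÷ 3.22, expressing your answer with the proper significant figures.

2.4 × 10⁻⁵

0.077 ÷ 986 ÷ 3.22 = 0.0000242525795926…
Multiplication/division keeps the fewest significant figures: 0.077 → 2 s.f., 986 → 3 s.f., 3.22 → 3 s.f.; limit is 2.
Rounded to 2 significant figures: 2.4 × 10⁻⁵.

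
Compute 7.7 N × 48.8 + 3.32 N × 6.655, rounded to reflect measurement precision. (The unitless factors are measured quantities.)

4.0 × 10^2 N

7.7 × 48.8 = 375.76 → 3.8 × 10^2 N (2 s.f., last digit at the 10^1 place).
3.32 × 6.655 = 22.0946 → 22.1 N (3 s.f., last digit at the 10^-1 place).
Sum: 397.8546 N; keep the coarser place, 10^1.
Result: 4.0 × 10^2 N.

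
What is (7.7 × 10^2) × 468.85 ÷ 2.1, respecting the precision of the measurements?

1.7 × 10^5

(7.7 × 10^2) × 468.85 ÷ 2.1 = 171911.666667…
Multiplication/division keeps the fewest significant figures: 7.7 × 10^2 → 2 s.f., 468.85 → 5 s.f., 2.1 → 2 s.f.; limit is 2.
Rounded to 2 significant figures: 1.7 × 10^5.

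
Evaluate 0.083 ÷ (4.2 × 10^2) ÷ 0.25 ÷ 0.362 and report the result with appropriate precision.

0.0022

0.083 ÷ (4.2 × 10^2) ÷ 0.25 ÷ 0.362 = 0.00218363588529…
Multiplication/division keeps the fewest significant figures: 0.083 → 2 s.f., 4.2 × 10^2 → 2 s.f., 0.25 → 2 s.f., 0.362 → 3 s.f.; limit is 2.
Rounded to 2 significant figures: 0.0022.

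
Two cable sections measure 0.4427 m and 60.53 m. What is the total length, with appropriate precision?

0.4427 m + 60.53 m = 60.9727 m.
Addition/subtraction keeps the fewest decimal places: 0.4427 → 4 decimal places, 60.53 → 2 decimal places; limit is 2.
Rounded to 2 decimal places: 60.97 m.

60.97 m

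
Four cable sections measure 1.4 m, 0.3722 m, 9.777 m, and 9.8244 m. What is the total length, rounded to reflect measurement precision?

21.4 m

1.4 m + 0.3722 m + 9.777 m + 9.8244 m = 21.3736 m.
Addition/subtraction keeps the fewest decimal places: 1.4 → 1 decimal place, 0.3722 → 4 decimal places, 9.777 → 3 decimal places, 9.8244 → 4 decimal places; limit is 1.
Rounded to 1 decimal place: 21.4 m.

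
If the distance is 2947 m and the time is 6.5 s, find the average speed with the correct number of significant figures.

4.5 × 10² m/s

average speed = 2947 m ÷ 6.5 s = 453.384615385… m/s.
2947 has 4 significant figures; 6.5 has 2.
Division/multiplication keeps the fewest: 2 significant figures.
Rounded: 4.5 × 10² m/s.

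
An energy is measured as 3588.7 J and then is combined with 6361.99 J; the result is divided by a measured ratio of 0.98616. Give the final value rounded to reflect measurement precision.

3588.7 J + 6361.99 J = 9950.69 J; the sum is limited to 1 decimal place (5 s.f.).
Carrying full precision, 9950.69 ÷ 0.98616 = 10090.3403099… J; 0.98616 has 5 s.f., so the result keeps min(5, 5) = 5 s.f.
Rounded to 5 significant figures: 1.0090 × 10^4 J.

1.0090 × 10^4 J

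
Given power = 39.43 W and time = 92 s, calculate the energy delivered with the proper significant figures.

energy delivered = 39.43 W × 92 s = 3627.56 J.
39.43 has 4 significant figures; 92 has 2.
Division/multiplication keeps the fewest: 2 significant figures.
Rounded: 3.6 × 10^3 J.

3.6 × 10^3 J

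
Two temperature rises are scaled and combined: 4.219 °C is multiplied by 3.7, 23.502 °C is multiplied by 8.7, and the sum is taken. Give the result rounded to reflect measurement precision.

2.2 × 10^2 °C

4.219 × 3.7 = 15.6103 → 16 °C (2 s.f., last digit at the 10^0 place).
23.502 × 8.7 = 204.4674 → 2.0 × 10^2 °C (2 s.f., last digit at the 10^1 place).
Sum: 220.0777 °C; keep the coarser place, 10^1.
Result: 2.2 × 10^2 °C.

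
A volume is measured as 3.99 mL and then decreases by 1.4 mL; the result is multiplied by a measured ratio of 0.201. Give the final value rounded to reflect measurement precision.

0.52 mL

3.99 mL − 1.4 mL = 2.59 mL; the difference is limited to 1 decimal place (2 s.f.).
Carrying full precision, 2.59 × 0.201 = 0.52059 mL; 0.201 has 3 s.f., so the result keeps min(2, 3) = 2 s.f.
Rounded to 2 significant figures: 0.52 mL.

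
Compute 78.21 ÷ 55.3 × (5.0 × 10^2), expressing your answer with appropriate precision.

78.21 ÷ 55.3 × (5.0 × 10^2) = 707.142857143…
Multiplication/division keeps the fewest significant figures: 78.21 → 4 s.f., 55.3 → 3 s.f., 5.0 × 10^2 → 2 s.f.; limit is 2.
Rounded to 2 significant figures: 7.1 × 10^2.

7.1 × 10^2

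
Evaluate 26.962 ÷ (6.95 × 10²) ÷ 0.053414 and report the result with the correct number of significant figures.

26.962 ÷ (6.95 × 10²) ÷ 0.053414 = 0.72629356731…
Multiplication/division keeps the fewest significant figures: 26.962 → 5 s.f., 6.95 × 10² → 3 s.f., 0.053414 → 5 s.f.; limit is 3.
Rounded to 3 significant figures: 0.726.

0.726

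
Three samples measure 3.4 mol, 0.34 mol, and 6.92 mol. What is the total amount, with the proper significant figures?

3.4 mol + 0.34 mol + 6.92 mol = 10.66 mol.
Addition/subtraction keeps the fewest decimal places: 3.4 → 1 decimal place, 0.34 → 2 decimal places, 6.92 → 2 decimal places; limit is 1.
Rounded to 1 decimal place: 10.7 mol.

10.7 mol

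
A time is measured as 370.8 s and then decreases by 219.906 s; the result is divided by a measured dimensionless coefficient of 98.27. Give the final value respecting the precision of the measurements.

1.536 s

370.8 s − 219.906 s = 150.894 s; the difference is limited to 1 decimal place (4 s.f.).
Carrying full precision, 150.894 ÷ 98.27 = 1.53550422306… s; 98.27 has 4 s.f., so the result keeps min(4, 4) = 4 s.f.
Rounded to 4 significant figures: 1.536 s.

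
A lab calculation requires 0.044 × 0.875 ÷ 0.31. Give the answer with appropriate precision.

0.044 × 0.875 ÷ 0.31 = 0.124193548387…
Multiplication/division keeps the fewest significant figures: 0.044 → 2 s.f., 0.875 → 3 s.f., 0.31 → 2 s.f.; limit is 2.
Rounded to 2 significant figures: 0.12.

0.12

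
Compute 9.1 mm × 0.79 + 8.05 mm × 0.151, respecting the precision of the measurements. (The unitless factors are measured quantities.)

9.1 × 0.79 = 7.189 → 7.2 mm (2 s.f., last digit at the 10^-1 place).
8.05 × 0.151 = 1.21555 → 1.22 mm (3 s.f., last digit at the 10^-2 place).
Sum: 8.40455 mm; keep the coarser place, 10^-1.
Result: 8.4 mm.

8.4 mm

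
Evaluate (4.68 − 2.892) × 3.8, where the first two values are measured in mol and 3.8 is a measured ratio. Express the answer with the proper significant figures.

6.8 mol

4.68 mol − 2.892 mol = 1.788 mol; the difference is limited to 2 decimal places (3 s.f.).
Carrying full precision, 1.788 × 3.8 = 6.7944 mol; 3.8 has 2 s.f., so the result keeps min(3, 2) = 2 s.f.
Rounded to 2 significant figures: 6.8 mol.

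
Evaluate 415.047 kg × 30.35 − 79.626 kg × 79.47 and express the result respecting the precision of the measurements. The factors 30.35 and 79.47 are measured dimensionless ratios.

6.27 × 10^3 kg

415.047 × 30.35 = 12596.67645 → 1.260 × 10^4 kg (4 s.f., last digit at the 10^1 place).
79.626 × 79.47 = 6327.87822 → 6328 kg (4 s.f., last digit at the 10^0 place).
Difference: 6268.79823 kg; keep the coarser place, 10^1.
Result: 6.27 × 10^3 kg.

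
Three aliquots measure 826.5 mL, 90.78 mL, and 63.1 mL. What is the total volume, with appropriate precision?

9.804 × 10² mL

826.5 mL + 90.78 mL + 63.1 mL = 980.38 mL.
Addition/subtraction keeps the fewest decimal places: 826.5 → 1 decimal place, 90.78 → 2 decimal places, 63.1 → 1 decimal place; limit is 1.
Rounded to 1 decimal place: 9.804 × 10² mL.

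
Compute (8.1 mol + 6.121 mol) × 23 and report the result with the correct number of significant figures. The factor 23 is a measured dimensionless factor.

8.1 mol + 6.121 mol = 14.221 mol; the sum is limited to 1 decimal place (3 s.f.).
Carrying full precision, 14.221 × 23 = 327.083 mol; 23 has 2 s.f., so the result keeps min(3, 2) = 2 s.f.
Rounded to 2 significant figures: 3.3 × 10^2 mol.

3.3 × 10^2 mol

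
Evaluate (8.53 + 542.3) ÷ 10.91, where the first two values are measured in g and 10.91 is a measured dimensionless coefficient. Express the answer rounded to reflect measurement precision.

50.49 g

8.53 g + 542.3 g = 550.83 g; the sum is limited to 1 decimal place (4 s.f.).
Carrying full precision, 550.83 ÷ 10.91 = 50.4885426214… g; 10.91 has 4 s.f., so the result keeps min(4, 4) = 4 s.f.
Rounded to 4 significant figures: 50.49 g.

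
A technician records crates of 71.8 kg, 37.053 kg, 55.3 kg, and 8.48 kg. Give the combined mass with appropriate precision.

71.8 kg + 37.053 kg + 55.3 kg + 8.48 kg = 172.633 kg.
Addition/subtraction keeps the fewest decimal places: 71.8 → 1 decimal place, 37.053 → 3 decimal places, 55.3 → 1 decimal place, 8.48 → 2 decimal places; limit is 1.
Rounded to 1 decimal place: 1.726 × 10² kg.

1.726 × 10² kg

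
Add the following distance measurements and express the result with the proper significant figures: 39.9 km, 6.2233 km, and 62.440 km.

108.6 km

39.9 km + 6.2233 km + 62.440 km = 108.5633 km.
Addition/subtraction keeps the fewest decimal places: 39.9 → 1 decimal place, 6.2233 → 4 decimal places, 62.440 → 3 decimal places; limit is 1.
Rounded to 1 decimal place: 108.6 km.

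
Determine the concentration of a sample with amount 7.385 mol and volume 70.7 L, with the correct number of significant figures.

concentration = 7.385 mol ÷ 70.7 L = 0.104455445545… mol/L.
7.385 has 4 significant figures; 70.7 has 3.
Division/multiplication keeps the fewest: 3 significant figures.
Rounded: 0.104 mol/L.

0.104 mol/L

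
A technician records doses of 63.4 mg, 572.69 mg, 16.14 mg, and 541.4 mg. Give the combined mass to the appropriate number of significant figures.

63.4 mg + 572.69 mg + 16.14 mg + 541.4 mg = 1193.63 mg.
Addition/subtraction keeps the fewest decimal places: 63.4 → 1 decimal place, 572.69 → 2 decimal places, 16.14 → 2 decimal places, 541.4 → 1 decimal place; limit is 1.
Rounded to 1 decimal place: 1193.6 mg.

1193.6 mg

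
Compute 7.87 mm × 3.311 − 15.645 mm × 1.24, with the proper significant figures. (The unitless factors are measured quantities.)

7.87 × 3.311 = 26.05757 → 26.1 mm (3 s.f., last digit at the 10^-1 place).
15.645 × 1.24 = 19.3998 → 19.4 mm (3 s.f., last digit at the 10^-1 place).
Difference: 6.65777 mm; keep the coarser place, 10^-1.
Result: 6.7 mm.

6.7 mm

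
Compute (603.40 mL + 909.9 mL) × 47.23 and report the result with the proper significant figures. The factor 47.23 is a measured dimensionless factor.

7.147 × 10^4 mL

603.40 mL + 909.9 mL = 1513.30 mL; the sum is limited to 1 decimal place (5 s.f.).
Carrying full precision, 1513.30 × 47.23 = 71473.159 mL; 47.23 has 4 s.f., so the result keeps min(5, 4) = 4 s.f.
Rounded to 4 significant figures: 7.147 × 10^4 mL.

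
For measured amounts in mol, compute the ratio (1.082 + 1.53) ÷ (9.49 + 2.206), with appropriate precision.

1.082 + 1.53 = 2.612, limited to 2 d.p. → 3 s.f.; 9.49 + 2.206 = 11.696, limited to 2 d.p. → 4 s.f.
Carrying full precision, 2.612 ÷ 11.696 = 0.223324213406…; keep min(3, 4) = 3 s.f.
Rounded to 3 significant figures: 0.223.

0.223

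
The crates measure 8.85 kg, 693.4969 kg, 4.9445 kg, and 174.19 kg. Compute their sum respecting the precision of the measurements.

8.85 kg + 693.4969 kg + 4.9445 kg + 174.19 kg = 881.4814 kg.
Addition/subtraction keeps the fewest decimal places: 8.85 → 2 decimal places, 693.4969 → 4 decimal places, 4.9445 → 4 decimal places, 174.19 → 2 decimal places; limit is 2.
Rounded to 2 decimal places: 881.48 kg.

881.48 kg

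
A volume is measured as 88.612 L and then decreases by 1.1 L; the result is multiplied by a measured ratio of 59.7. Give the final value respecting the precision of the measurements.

5.22 × 10^3 L

88.612 L − 1.1 L = 87.512 L; the difference is limited to 1 decimal place (3 s.f.).
Carrying full precision, 87.512 × 59.7 = 5224.4664 L; 59.7 has 3 s.f., so the result keeps min(3, 3) = 3 s.f.
Rounded to 3 significant figures: 5.22 × 10^3 L.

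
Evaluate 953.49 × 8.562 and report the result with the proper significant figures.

953.49 × 8.562 = 8163.78138
Multiplication/division keeps the fewest significant figures: 953.49 → 5 s.f., 8.562 → 4 s.f.; limit is 4.
Rounded to 4 significant figures: 8164.

8164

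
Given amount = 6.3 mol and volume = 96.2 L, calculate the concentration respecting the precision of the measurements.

concentration = 6.3 mol ÷ 96.2 L = 0.0654885654886… mol/L.
6.3 has 2 significant figures; 96.2 has 3.
Division/multiplication keeps the fewest: 2 significant figures.
Rounded: 0.065 mol/L.

0.065 mol/L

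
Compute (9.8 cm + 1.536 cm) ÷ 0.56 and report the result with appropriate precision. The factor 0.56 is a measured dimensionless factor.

9.8 cm + 1.536 cm = 11.336 cm; the sum is limited to 1 decimal place (3 s.f.).
Carrying full precision, 11.336 ÷ 0.56 = 20.2428571429… cm; 0.56 has 2 s.f., so the result keeps min(3, 2) = 2 s.f.
Rounded to 2 significant figures: 2.0 × 10¹ cm.

2.0 × 10¹ cm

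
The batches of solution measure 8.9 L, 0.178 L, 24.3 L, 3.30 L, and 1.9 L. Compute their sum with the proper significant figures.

8.9 L + 0.178 L + 24.3 L + 3.30 L + 1.9 L = 38.578 L.
Addition/subtraction keeps the fewest decimal places: 8.9 → 1 decimal place, 0.178 → 3 decimal places, 24.3 → 1 decimal place, 3.30 → 2 decimal places, 1.9 → 1 decimal place; limit is 1.
Rounded to 1 decimal place: 38.6 L.

38.6 L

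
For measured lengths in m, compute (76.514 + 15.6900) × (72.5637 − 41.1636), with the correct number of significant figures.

2895.2 m²

76.514 + 15.6900 = 92.2040, limited to 3 d.p. → 5 s.f.; 72.5637 − 41.1636 = 31.4001, limited to 4 d.p. → 6 s.f.
Carrying full precision, 92.2040 × 31.4001 = 2895.2148204; keep min(5, 6) = 5 s.f.
Rounded to 5 significant figures: 2895.2 m².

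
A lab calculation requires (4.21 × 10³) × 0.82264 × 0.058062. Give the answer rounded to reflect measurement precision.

(4.21 × 10³) × 0.82264 × 0.058062 = 201.086960693…
Multiplication/division keeps the fewest significant figures: 4.21 × 10³ → 3 s.f., 0.82264 → 5 s.f., 0.058062 → 5 s.f.; limit is 3.
Rounded to 3 significant figures: 201.

201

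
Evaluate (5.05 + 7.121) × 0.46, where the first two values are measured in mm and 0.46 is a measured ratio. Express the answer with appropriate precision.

5.6 mm

5.05 mm + 7.121 mm = 12.171 mm; the sum is limited to 2 decimal places (4 s.f.).
Carrying full precision, 12.171 × 0.46 = 5.59866 mm; 0.46 has 2 s.f., so the result keeps min(4, 2) = 2 s.f.
Rounded to 2 significant figures: 5.6 mm.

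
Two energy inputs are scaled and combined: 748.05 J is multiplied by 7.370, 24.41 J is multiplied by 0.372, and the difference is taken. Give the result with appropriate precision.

748.05 × 7.370 = 5513.1285 → 5513 J (4 s.f., last digit at the 10^0 place).
24.41 × 0.372 = 9.08052 → 9.08 J (3 s.f., last digit at the 10^-2 place).
Difference: 5504.04798 J; keep the coarser place, 10^0.
Result: 5504 J.

5504 J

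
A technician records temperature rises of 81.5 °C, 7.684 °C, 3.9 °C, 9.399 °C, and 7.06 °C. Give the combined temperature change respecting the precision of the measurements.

109.5 °C

81.5 °C + 7.684 °C + 3.9 °C + 9.399 °C + 7.06 °C = 109.543 °C.
Addition/subtraction keeps the fewest decimal places: 81.5 → 1 decimal place, 7.684 → 3 decimal places, 3.9 → 1 decimal place, 9.399 → 3 decimal places, 7.06 → 2 decimal places; limit is 1.
Rounded to 1 decimal place: 109.5 °C.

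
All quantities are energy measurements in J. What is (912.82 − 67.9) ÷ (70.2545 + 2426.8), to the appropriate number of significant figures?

0.3384

912.82 − 67.9 = 844.92, limited to 1 d.p. → 4 s.f.; 70.2545 + 2426.8 = 2497.0545, limited to 1 d.p. → 5 s.f.
Carrying full precision, 844.92 ÷ 2497.0545 = 0.338366663603…; keep min(4, 5) = 4 s.f.
Rounded to 4 significant figures: 0.3384.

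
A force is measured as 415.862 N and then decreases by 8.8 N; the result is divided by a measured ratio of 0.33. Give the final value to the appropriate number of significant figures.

1.2 × 10^3 N

415.862 N − 8.8 N = 407.062 N; the difference is limited to 1 decimal place (4 s.f.).
Carrying full precision, 407.062 ÷ 0.33 = 1233.52121212… N; 0.33 has 2 s.f., so the result keeps min(4, 2) = 2 s.f.
Rounded to 2 significant figures: 1.2 × 10^3 N.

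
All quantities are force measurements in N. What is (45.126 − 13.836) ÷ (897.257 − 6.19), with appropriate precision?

3.5115 × 10⁻²

45.126 − 13.836 = 31.290, limited to 3 d.p. → 5 s.f.; 897.257 − 6.19 = 891.067, limited to 2 d.p. → 5 s.f.
Carrying full precision, 31.290 ÷ 891.067 = 0.0351152045806…; keep min(5, 5) = 5 s.f.
Rounded to 5 significant figures: 3.5115 × 10⁻².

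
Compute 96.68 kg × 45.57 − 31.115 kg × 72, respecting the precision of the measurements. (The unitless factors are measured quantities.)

2.2 × 10³ kg

96.68 × 45.57 = 4405.7076 → 4406 kg (4 s.f., last digit at the 10^0 place).
31.115 × 72 = 2240.28 → 2.2 × 10³ kg (2 s.f., last digit at the 10^2 place).
Difference: 2165.4276 kg; keep the coarser place, 10^2.
Result: 2.2 × 10³ kg.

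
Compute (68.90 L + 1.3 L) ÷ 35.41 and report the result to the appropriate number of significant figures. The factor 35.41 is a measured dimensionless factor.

68.90 L + 1.3 L = 70.20 L; the sum is limited to 1 decimal place (3 s.f.).
Carrying full precision, 70.20 ÷ 35.41 = 1.9824908218… L; 35.41 has 4 s.f., so the result keeps min(3, 4) = 3 s.f.
Rounded to 3 significant figures: 1.98 L.

1.98 L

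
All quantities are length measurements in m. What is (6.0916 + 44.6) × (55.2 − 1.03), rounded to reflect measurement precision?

2.75 × 10^3 m²

6.0916 + 44.6 = 50.6916, limited to 1 d.p. → 3 s.f.; 55.2 − 1.03 = 54.17, limited to 1 d.p. → 3 s.f.
Carrying full precision, 50.6916 × 54.17 = 2745.963972; keep min(3, 3) = 3 s.f.
Rounded to 3 significant figures: 2.75 × 10^3 m².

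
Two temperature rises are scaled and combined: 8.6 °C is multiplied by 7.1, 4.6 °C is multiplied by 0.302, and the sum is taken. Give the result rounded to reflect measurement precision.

8.6 × 7.1 = 61.06 → 61 °C (2 s.f., last digit at the 10^0 place).
4.6 × 0.302 = 1.3892 → 1.4 °C (2 s.f., last digit at the 10^-1 place).
Sum: 62.4492 °C; keep the coarser place, 10^0.
Result: 62 °C.

62 °C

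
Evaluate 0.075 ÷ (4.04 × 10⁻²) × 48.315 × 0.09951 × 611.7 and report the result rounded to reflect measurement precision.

0.075 ÷ (4.04 × 10⁻²) × 48.315 × 0.09951 × 611.7 = 5459.67874401…
Multiplication/division keeps the fewest significant figures: 0.075 → 2 s.f., 4.04 × 10⁻² → 3 s.f., 48.315 → 5 s.f., 0.09951 → 4 s.f., 611.7 → 4 s.f.; limit is 2.
Rounded to 2 significant figures: 5.5 × 10³.

5.5 × 10³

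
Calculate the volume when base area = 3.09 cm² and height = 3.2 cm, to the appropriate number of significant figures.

volume = 3.09 cm² × 3.2 cm = 9.888 cm³.
3.09 has 3 significant figures; 3.2 has 2.
Division/multiplication keeps the fewest: 2 significant figures.
Rounded: 9.9 cm³.

9.9 cm³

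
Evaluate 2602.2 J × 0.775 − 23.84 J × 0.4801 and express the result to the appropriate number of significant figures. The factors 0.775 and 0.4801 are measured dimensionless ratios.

2602.2 × 0.775 = 2016.705 → 2.02 × 10^3 J (3 s.f., last digit at the 10^1 place).
23.84 × 0.4801 = 11.445584 → 11.45 J (4 s.f., last digit at the 10^-2 place).
Difference: 2005.259416 J; keep the coarser place, 10^1.
Result: 2.01 × 10^3 J.

2.01 × 10^3 J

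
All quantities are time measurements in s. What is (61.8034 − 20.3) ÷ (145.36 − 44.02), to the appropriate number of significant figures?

61.8034 − 20.3 = 41.5034, limited to 1 d.p. → 3 s.f.; 145.36 − 44.02 = 101.34, limited to 2 d.p. → 5 s.f.
Carrying full precision, 41.5034 ÷ 101.34 = 0.409546082495…; keep min(3, 5) = 3 s.f.
Rounded to 3 significant figures: 0.410.

0.410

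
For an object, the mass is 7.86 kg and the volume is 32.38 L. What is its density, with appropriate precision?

2.43 × 10^-1 kg/L

density = 7.86 kg ÷ 32.38 L = 0.242742433601… kg/L.
7.86 has 3 significant figures; 32.38 has 4.
Division/multiplication keeps the fewest: 3 significant figures.
Rounded: 2.43 × 10^-1 kg/L.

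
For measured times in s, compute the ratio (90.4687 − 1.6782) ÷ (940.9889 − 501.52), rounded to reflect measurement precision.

0.20204

90.4687 − 1.6782 = 88.7905, limited to 4 d.p. → 6 s.f.; 940.9889 − 501.52 = 439.4689, limited to 2 d.p. → 5 s.f.
Carrying full precision, 88.7905 ÷ 439.4689 = 0.202040462932…; keep min(6, 5) = 5 s.f.
Rounded to 5 significant figures: 0.20204.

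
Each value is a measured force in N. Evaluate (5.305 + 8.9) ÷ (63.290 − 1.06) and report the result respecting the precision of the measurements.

2.28 × 10⁻¹

5.305 + 8.9 = 14.205, limited to 1 d.p. → 3 s.f.; 63.290 − 1.06 = 62.230, limited to 2 d.p. → 4 s.f.
Carrying full precision, 14.205 ÷ 62.230 = 0.228266109593…; keep min(3, 4) = 3 s.f.
Rounded to 3 significant figures: 2.28 × 10⁻¹.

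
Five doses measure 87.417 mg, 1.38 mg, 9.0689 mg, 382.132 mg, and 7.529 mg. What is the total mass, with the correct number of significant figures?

87.417 mg + 1.38 mg + 9.0689 mg + 382.132 mg + 7.529 mg = 487.5269 mg.
Addition/subtraction keeps the fewest decimal places: 87.417 → 3 decimal places, 1.38 → 2 decimal places, 9.0689 → 4 decimal places, 382.132 → 3 decimal places, 7.529 → 3 decimal places; limit is 2.
Rounded to 2 decimal places: 487.53 mg.

487.53 mg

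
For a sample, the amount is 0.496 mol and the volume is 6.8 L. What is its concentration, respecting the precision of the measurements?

0.073 mol/L

concentration = 0.496 mol ÷ 6.8 L = 0.0729411764706… mol/L.
0.496 has 3 significant figures; 6.8 has 2.
Division/multiplication keeps the fewest: 2 significant figures.
Rounded: 0.073 mol/L.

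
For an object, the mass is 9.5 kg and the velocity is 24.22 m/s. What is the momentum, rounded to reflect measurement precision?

momentum = 9.5 kg × 24.22 m/s = 230.09 kg·m/s.
9.5 has 2 significant figures; 24.22 has 4.
Division/multiplication keeps the fewest: 2 significant figures.
Rounded: 2.3 × 10² kg·m/s.

2.3 × 10² kg·m/s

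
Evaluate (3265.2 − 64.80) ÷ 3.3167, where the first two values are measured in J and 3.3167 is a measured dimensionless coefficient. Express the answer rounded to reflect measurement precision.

9.6494 × 10^2 J

3265.2 J − 64.80 J = 3200.40 J; the difference is limited to 1 decimal place (5 s.f.).
Carrying full precision, 3200.40 ÷ 3.3167 = 964.935025779… J; 3.3167 has 5 s.f., so the result keeps min(5, 5) = 5 s.f.
Rounded to 5 significant figures: 9.6494 × 10^2 J.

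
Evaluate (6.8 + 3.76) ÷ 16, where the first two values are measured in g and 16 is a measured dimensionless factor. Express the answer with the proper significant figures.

0.66 g

6.8 g + 3.76 g = 10.56 g; the sum is limited to 1 decimal place (3 s.f.).
Carrying full precision, 10.56 ÷ 16 = 0.66 g; 16 has 2 s.f., so the result keeps min(3, 2) = 2 s.f.
Rounded to 2 significant figures: 0.66 g.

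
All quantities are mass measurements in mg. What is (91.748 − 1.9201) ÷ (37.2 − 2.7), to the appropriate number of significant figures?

2.60

91.748 − 1.9201 = 89.8279, limited to 3 d.p. → 5 s.f.; 37.2 − 2.7 = 34.5, limited to 1 d.p. → 3 s.f.
Carrying full precision, 89.8279 ÷ 34.5 = 2.60370724638…; keep min(5, 3) = 3 s.f.
Rounded to 3 significant figures: 2.60.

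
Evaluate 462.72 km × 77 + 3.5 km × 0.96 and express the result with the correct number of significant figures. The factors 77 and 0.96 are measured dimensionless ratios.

462.72 × 77 = 35629.44 → 3.6 × 10^4 km (2 s.f., last digit at the 10^3 place).
3.5 × 0.96 = 3.36 → 3.4 km (2 s.f., last digit at the 10^-1 place).
Sum: 35632.8 km; keep the coarser place, 10^3.
Result: 3.6 × 10^4 km.

3.6 × 10^4 km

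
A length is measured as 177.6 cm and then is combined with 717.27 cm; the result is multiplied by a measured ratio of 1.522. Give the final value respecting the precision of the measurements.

177.6 cm + 717.27 cm = 894.87 cm; the sum is limited to 1 decimal place (4 s.f.).
Carrying full precision, 894.87 × 1.522 = 1361.99214 cm; 1.522 has 4 s.f., so the result keeps min(4, 4) = 4 s.f.
Rounded to 4 significant figures: 1362 cm.

1362 cm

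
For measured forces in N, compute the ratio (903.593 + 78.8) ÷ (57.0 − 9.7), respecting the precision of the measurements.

903.593 + 78.8 = 982.393, limited to 1 d.p. → 4 s.f.; 57.0 − 9.7 = 47.3, limited to 1 d.p. → 3 s.f.
Carrying full precision, 982.393 ÷ 47.3 = 20.7694080338…; keep min(4, 3) = 3 s.f.
Rounded to 3 significant figures: 20.8.

20.8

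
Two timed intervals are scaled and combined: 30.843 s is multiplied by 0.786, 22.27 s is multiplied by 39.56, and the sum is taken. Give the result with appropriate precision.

905.2 s

30.843 × 0.786 = 24.242598 → 24.2 s (3 s.f., last digit at the 10^-1 place).
22.27 × 39.56 = 881.0012 → 881.0 s (4 s.f., last digit at the 10^-1 place).
Sum: 905.243798 s; keep the coarser place, 10^-1.
Result: 905.2 s.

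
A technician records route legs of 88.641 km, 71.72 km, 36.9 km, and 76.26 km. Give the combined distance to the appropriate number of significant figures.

88.641 km + 71.72 km + 36.9 km + 76.26 km = 273.521 km.
Addition/subtraction keeps the fewest decimal places: 88.641 → 3 decimal places, 71.72 → 2 decimal places, 36.9 → 1 decimal place, 76.26 → 2 decimal places; limit is 1.
Rounded to 1 decimal place: 273.5 km.

273.5 km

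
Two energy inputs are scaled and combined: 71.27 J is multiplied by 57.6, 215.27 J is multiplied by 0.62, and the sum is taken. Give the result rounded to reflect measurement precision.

4.24 × 10³ J

71.27 × 57.6 = 4105.152 → 4.11 × 10³ J (3 s.f., last digit at the 10^1 place).
215.27 × 0.62 = 133.4674 → 1.3 × 10² J (2 s.f., last digit at the 10^1 place).
Sum: 4238.6194 J; keep the coarser place, 10^1.
Result: 4.24 × 10³ J.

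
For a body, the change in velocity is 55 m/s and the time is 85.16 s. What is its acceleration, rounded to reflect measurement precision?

acceleration = 55 m/s ÷ 85.16 s = 0.645843118835… m/s².
55 has 2 significant figures; 85.16 has 4.
Division/multiplication keeps the fewest: 2 significant figures.
Rounded: 0.65 m/s².

0.65 m/s²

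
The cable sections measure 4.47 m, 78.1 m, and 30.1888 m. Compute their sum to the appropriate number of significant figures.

112.8 m

4.47 m + 78.1 m + 30.1888 m = 112.7588 m.
Addition/subtraction keeps the fewest decimal places: 4.47 → 2 decimal places, 78.1 → 1 decimal place, 30.1888 → 4 decimal places; limit is 1.
Rounded to 1 decimal place: 112.8 m.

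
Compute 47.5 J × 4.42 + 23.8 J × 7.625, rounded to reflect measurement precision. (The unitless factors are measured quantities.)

47.5 × 4.42 = 209.95 → 2.10 × 10² J (3 s.f., last digit at the 10^0 place).
23.8 × 7.625 = 181.475 → 181 J (3 s.f., last digit at the 10^0 place).
Sum: 391.425 J; keep the coarser place, 10^0.
Result: 391 J.

391 J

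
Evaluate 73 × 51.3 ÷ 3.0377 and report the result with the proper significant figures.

73 × 51.3 ÷ 3.0377 = 1232.80771636…
Multiplication/division keeps the fewest significant figures: 73 → 2 s.f., 51.3 → 3 s.f., 3.0377 → 5 s.f.; limit is 2.
Rounded to 2 significant figures: 1.2 × 10³.

1.2 × 10³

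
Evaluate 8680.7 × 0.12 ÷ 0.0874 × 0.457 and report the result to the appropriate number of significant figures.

5.4 × 10³

8680.7 × 0.12 ÷ 0.0874 × 0.457 = 5446.79162471…
Multiplication/division keeps the fewest significant figures: 8680.7 → 5 s.f., 0.12 → 2 s.f., 0.0874 → 3 s.f., 0.457 → 3 s.f.; limit is 2.
Rounded to 2 significant figures: 5.4 × 10³.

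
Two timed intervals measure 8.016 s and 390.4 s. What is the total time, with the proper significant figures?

398.4 s

8.016 s + 390.4 s = 398.416 s.
Addition/subtraction keeps the fewest decimal places: 8.016 → 3 decimal places, 390.4 → 1 decimal place; limit is 1.
Rounded to 1 decimal place: 398.4 s.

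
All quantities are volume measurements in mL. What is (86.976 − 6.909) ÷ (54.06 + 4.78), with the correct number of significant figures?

1.361

86.976 − 6.909 = 80.067, limited to 3 d.p. → 5 s.f.; 54.06 + 4.78 = 58.84, limited to 2 d.p. → 4 s.f.
Carrying full precision, 80.067 ÷ 58.84 = 1.36075798776…; keep min(5, 4) = 4 s.f.
Rounded to 4 significant figures: 1.361.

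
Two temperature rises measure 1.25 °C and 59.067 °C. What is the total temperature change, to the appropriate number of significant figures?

60.32 °C

1.25 °C + 59.067 °C = 60.317 °C.
Addition/subtraction keeps the fewest decimal places: 1.25 → 2 decimal places, 59.067 → 3 decimal places; limit is 2.
Rounded to 2 decimal places: 60.32 °C.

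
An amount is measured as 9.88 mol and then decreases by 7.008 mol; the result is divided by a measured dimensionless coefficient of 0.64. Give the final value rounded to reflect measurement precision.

4.5 mol

9.88 mol − 7.008 mol = 2.872 mol; the difference is limited to 2 decimal places (3 s.f.).
Carrying full precision, 2.872 ÷ 0.64 = 4.4875 mol; 0.64 has 2 s.f., so the result keeps min(3, 2) = 2 s.f.
Rounded to 2 significant figures: 4.5 mol.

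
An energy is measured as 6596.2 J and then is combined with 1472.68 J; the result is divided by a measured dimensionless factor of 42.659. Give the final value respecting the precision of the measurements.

6596.2 J + 1472.68 J = 8068.88 J; the sum is limited to 1 decimal place (5 s.f.).
Carrying full precision, 8068.88 ÷ 42.659 = 189.148362596… J; 42.659 has 5 s.f., so the result keeps min(5, 5) = 5 s.f.
Rounded to 5 significant figures: 189.15 J.

189.15 J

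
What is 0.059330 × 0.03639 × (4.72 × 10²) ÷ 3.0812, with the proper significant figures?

0.059330 × 0.03639 × (4.72 × 10²) ÷ 3.0812 = 0.330733748669…
Multiplication/division keeps the fewest significant figures: 0.059330 → 5 s.f., 0.03639 → 4 s.f., 4.72 × 10² → 3 s.f., 3.0812 → 5 s.f.; limit is 3.
Rounded to 3 significant figures: 0.331.

0.331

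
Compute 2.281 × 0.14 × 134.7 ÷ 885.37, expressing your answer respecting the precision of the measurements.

2.281 × 0.14 × 134.7 ÷ 885.37 = 0.0485843184205…
Multiplication/division keeps the fewest significant figures: 2.281 → 4 s.f., 0.14 → 2 s.f., 134.7 → 4 s.f., 885.37 → 5 s.f.; limit is 2.
Rounded to 2 significant figures: 0.049.

0.049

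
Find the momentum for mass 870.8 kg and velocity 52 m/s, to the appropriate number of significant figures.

momentum = 870.8 kg × 52 m/s = 45281.6 kg·m/s.
870.8 has 4 significant figures; 52 has 2.
Division/multiplication keeps the fewest: 2 significant figures.
Rounded: 4.5 × 10⁴ kg·m/s.

4.5 × 10⁴ kg·m/s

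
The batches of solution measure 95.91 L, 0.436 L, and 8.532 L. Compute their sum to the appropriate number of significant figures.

95.91 L + 0.436 L + 8.532 L = 104.878 L.
Addition/subtraction keeps the fewest decimal places: 95.91 → 2 decimal places, 0.436 → 3 decimal places, 8.532 → 3 decimal places; limit is 2.
Rounded to 2 decimal places: 104.88 L.

104.88 L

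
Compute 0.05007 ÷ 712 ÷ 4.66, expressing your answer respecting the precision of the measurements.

1.51 × 10⁻⁵

0.05007 ÷ 712 ÷ 4.66 = 0.0000150907797656…
Multiplication/division keeps the fewest significant figures: 0.05007 → 4 s.f., 712 → 3 s.f., 4.66 → 3 s.f.; limit is 3.
Rounded to 3 significant figures: 1.51 × 10⁻⁵.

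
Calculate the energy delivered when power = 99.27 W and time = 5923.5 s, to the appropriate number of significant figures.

5.880 × 10⁵ J

energy delivered = 99.27 W × 5923.5 s = 588025.845 J.
99.27 has 4 significant figures; 5923.5 has 5.
Division/multiplication keeps the fewest: 4 significant figures.
Rounded: 5.880 × 10⁵ J.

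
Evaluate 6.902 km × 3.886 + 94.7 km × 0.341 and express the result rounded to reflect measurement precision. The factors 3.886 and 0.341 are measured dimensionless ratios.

6.902 × 3.886 = 26.821172 → 26.82 km (4 s.f., last digit at the 10^-2 place).
94.7 × 0.341 = 32.2927 → 32.3 km (3 s.f., last digit at the 10^-1 place).
Sum: 59.113872 km; keep the coarser place, 10^-1.
Result: 59.1 km.

59.1 km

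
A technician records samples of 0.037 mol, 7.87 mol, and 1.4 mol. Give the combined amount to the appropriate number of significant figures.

9.3 mol

0.037 mol + 7.87 mol + 1.4 mol = 9.307 mol.
Addition/subtraction keeps the fewest decimal places: 0.037 → 3 decimal places, 7.87 → 2 decimal places, 1.4 → 1 decimal place; limit is 1.
Rounded to 1 decimal place: 9.3 mol.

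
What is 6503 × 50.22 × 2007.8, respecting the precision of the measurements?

6.557 × 10^8

6503 × 50.22 × 2007.8 = 655708649.148
Multiplication/division keeps the fewest significant figures: 6503 → 4 s.f., 50.22 → 4 s.f., 2007.8 → 5 s.f.; limit is 4.
Rounded to 4 significant figures: 6.557 × 10^8.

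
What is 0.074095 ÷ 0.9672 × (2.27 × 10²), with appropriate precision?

17.4

0.074095 ÷ 0.9672 × (2.27 × 10²) = 17.3899555418…
Multiplication/division keeps the fewest significant figures: 0.074095 → 5 s.f., 0.9672 → 4 s.f., 2.27 × 10² → 3 s.f.; limit is 3.
Rounded to 3 significant figures: 17.4.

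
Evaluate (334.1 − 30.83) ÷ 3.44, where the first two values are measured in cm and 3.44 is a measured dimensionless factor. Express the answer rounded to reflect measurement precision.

334.1 cm − 30.83 cm = 303.27 cm; the difference is limited to 1 decimal place (4 s.f.).
Carrying full precision, 303.27 ÷ 3.44 = 88.1598837209… cm; 3.44 has 3 s.f., so the result keeps min(4, 3) = 3 s.f.
Rounded to 3 significant figures: 88.2 cm.

88.2 cm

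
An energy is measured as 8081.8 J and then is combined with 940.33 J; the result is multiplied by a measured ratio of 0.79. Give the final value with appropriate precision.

7.1 × 10^3 J

8081.8 J + 940.33 J = 9022.13 J; the sum is limited to 1 decimal place (5 s.f.).
Carrying full precision, 9022.13 × 0.79 = 7127.4827 J; 0.79 has 2 s.f., so the result keeps min(5, 2) = 2 s.f.
Rounded to 2 significant figures: 7.1 × 10^3 J.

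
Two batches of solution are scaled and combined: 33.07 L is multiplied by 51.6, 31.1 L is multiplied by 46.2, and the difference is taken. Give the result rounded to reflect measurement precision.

2.7 × 10^2 L

33.07 × 51.6 = 1706.412 → 1.71 × 10^3 L (3 s.f., last digit at the 10^1 place).
31.1 × 46.2 = 1436.82 → 1.44 × 10^3 L (3 s.f., last digit at the 10^1 place).
Difference: 269.592 L; keep the coarser place, 10^1.
Result: 2.7 × 10^2 L.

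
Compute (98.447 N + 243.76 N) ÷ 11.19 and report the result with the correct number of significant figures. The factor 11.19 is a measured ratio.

30.58 N

98.447 N + 243.76 N = 342.207 N; the sum is limited to 2 decimal places (5 s.f.).
Carrying full precision, 342.207 ÷ 11.19 = 30.5815013405… N; 11.19 has 4 s.f., so the result keeps min(5, 4) = 4 s.f.
Rounded to 4 significant figures: 30.58 N.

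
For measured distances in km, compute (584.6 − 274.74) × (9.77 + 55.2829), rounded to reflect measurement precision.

584.6 − 274.74 = 309.86, limited to 1 d.p. → 4 s.f.; 9.77 + 55.2829 = 65.0529, limited to 2 d.p. → 4 s.f.
Carrying full precision, 309.86 × 65.0529 = 20157.291594; keep min(4, 4) = 4 s.f.
Rounded to 4 significant figures: 2.016 × 10^4 km².

2.016 × 10^4 km²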